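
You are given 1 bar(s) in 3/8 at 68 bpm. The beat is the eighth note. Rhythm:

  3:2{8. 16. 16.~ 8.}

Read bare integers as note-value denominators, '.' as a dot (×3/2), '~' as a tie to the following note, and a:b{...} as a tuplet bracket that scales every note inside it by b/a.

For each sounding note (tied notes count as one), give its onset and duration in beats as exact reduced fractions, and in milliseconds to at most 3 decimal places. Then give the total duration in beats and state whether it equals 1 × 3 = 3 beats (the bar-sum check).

1) 0.0ms=0b +882.353ms=1b
2) 882.353ms=1b +441.176ms=1/2b
3) 1323.529ms=3/2b +1323.529ms=3/2b
Σ=3b of 3 (68bpm 3/8) — PASS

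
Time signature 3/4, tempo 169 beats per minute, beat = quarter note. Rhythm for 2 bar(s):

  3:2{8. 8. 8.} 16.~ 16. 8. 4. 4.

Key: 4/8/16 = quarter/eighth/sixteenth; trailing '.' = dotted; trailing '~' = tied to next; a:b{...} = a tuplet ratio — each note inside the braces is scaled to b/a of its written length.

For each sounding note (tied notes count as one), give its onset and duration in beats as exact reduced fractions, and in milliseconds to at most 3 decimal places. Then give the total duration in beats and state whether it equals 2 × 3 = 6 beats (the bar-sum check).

1) 0.0ms=0b +177.515ms=1/2b
2) 177.515ms=1/2b +177.515ms=1/2b
3) 355.03ms=1b +177.515ms=1/2b
4) 532.544ms=3/2b +266.272ms=3/4b
5) 798.817ms=9/4b +266.272ms=3/4b
6) 1065.089ms=3b +532.544ms=3/2b
7) 1597.633ms=9/2b +532.544ms=3/2b
Σ=6b of 6 (169bpm 3/4) — PASS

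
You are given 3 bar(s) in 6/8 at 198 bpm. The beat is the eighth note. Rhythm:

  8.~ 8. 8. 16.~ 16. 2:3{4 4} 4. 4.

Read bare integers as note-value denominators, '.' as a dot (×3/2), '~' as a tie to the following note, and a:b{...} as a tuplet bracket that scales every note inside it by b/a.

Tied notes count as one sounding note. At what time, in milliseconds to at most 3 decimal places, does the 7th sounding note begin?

note 7 onset = 15b = 4545.455ms

1. 0.0ms @ 0 + 909.091ms (3)
2. 909.091ms @ 3 + 454.545ms (3/2)
3. 1363.636ms @ 9/2 + 454.545ms (3/2)
4. 1818.182ms @ 6 + 909.091ms (3)
5. 2727.273ms @ 9 + 909.091ms (3)
6. 3636.364ms @ 12 + 909.091ms (3)
7. 4545.455ms @ 15 + 909.091ms (3)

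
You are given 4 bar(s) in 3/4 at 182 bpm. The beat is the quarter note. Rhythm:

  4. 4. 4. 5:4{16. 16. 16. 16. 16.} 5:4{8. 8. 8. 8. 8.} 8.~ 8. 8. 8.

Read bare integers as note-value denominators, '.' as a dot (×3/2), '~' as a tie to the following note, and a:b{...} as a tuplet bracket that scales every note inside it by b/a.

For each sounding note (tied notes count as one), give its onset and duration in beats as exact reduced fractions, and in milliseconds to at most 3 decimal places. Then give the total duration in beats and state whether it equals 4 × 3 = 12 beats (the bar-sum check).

1) 0.0ms=0b +494.505ms=3/2b
2) 494.505ms=3/2b +494.505ms=3/2b
3) 989.011ms=3b +494.505ms=3/2b
4) 1483.516ms=9/2b +98.901ms=3/10b
5) 1582.418ms=24/5b +98.901ms=3/10b
6) 1681.319ms=51/10b +98.901ms=3/10b
7) 1780.22ms=27/5b +98.901ms=3/10b
8) 1879.121ms=57/10b +98.901ms=3/10b
9) 1978.022ms=6b +197.802ms=3/5b
10) 2175.824ms=33/5b +197.802ms=3/5b
11) 2373.626ms=36/5b +197.802ms=3/5b
12) 2571.429ms=39/5b +197.802ms=3/5b
13) 2769.231ms=42/5b +197.802ms=3/5b
14) 2967.033ms=9b +494.505ms=3/2b
15) 3461.538ms=21/2b +247.253ms=3/4b
16) 3708.791ms=45/4b +247.253ms=3/4b
Σ=12b of 12 (182bpm 3/4) — PASS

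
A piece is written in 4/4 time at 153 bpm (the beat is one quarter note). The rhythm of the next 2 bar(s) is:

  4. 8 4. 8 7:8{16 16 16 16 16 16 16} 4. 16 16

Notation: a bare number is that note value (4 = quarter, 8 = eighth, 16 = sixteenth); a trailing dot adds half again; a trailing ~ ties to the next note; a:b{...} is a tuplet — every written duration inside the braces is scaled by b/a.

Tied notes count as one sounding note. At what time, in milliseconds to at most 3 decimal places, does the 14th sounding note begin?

1. 0.0ms @ 0 + 588.235ms (3/2)
2. 588.235ms @ 3/2 + 196.078ms (1/2)
3. 784.314ms @ 2 + 588.235ms (3/2)
4. 1372.549ms @ 7/2 + 196.078ms (1/2)
5. 1568.627ms @ 4 + 112.045ms (2/7)
6. 1680.672ms @ 30/7 + 112.045ms (2/7)
7. 1792.717ms @ 32/7 + 112.045ms (2/7)
8. 1904.762ms @ 34/7 + 112.045ms (2/7)
9. 2016.807ms @ 36/7 + 112.045ms (2/7)
10. 2128.852ms @ 38/7 + 112.045ms (2/7)
11. 2240.896ms @ 40/7 + 112.045ms (2/7)
12. 2352.941ms @ 6 + 588.235ms (3/2)
13. 2941.176ms @ 15/2 + 98.039ms (1/4)
14. 3039.216ms @ 31/4 + 98.039ms (1/4)

note 14 onset = 31/4b = 3039.216ms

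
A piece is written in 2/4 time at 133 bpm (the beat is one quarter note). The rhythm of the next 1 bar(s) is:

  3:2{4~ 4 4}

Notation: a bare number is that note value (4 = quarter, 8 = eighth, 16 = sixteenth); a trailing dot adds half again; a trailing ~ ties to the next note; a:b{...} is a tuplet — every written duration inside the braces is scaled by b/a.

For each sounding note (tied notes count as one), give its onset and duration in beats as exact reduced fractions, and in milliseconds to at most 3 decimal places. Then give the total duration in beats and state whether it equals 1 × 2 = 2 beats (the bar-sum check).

1) 0.0ms=0b +601.504ms=4/3b
2) 601.504ms=4/3b +300.752ms=2/3b
Σ=2b of 2 (133bpm 2/4) — PASS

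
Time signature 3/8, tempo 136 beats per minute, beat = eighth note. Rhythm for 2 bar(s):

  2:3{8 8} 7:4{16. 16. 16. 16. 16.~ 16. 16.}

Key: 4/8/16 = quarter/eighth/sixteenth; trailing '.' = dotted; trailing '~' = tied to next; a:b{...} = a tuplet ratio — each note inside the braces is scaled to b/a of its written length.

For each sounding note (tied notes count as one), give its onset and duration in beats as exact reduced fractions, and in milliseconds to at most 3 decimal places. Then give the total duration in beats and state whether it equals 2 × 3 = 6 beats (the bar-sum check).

1) 0.0ms=0b +661.765ms=3/2b
2) 661.765ms=3/2b +661.765ms=3/2b
3) 1323.529ms=3b +189.076ms=3/7b
4) 1512.605ms=24/7b +189.076ms=3/7b
5) 1701.681ms=27/7b +189.076ms=3/7b
6) 1890.756ms=30/7b +189.076ms=3/7b
7) 2079.832ms=33/7b +378.151ms=6/7b
8) 2457.983ms=39/7b +189.076ms=3/7b
Σ=6b of 6 (136bpm 3/8) — PASS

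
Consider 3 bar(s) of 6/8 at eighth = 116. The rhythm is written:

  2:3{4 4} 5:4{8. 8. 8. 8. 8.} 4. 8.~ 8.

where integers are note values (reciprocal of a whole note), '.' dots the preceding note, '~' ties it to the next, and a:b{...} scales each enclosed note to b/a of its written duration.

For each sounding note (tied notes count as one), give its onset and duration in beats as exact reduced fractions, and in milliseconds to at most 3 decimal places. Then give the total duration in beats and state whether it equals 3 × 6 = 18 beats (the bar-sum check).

1) 0.0ms=0b +1551.724ms=3b
2) 1551.724ms=3b +1551.724ms=3b
3) 3103.448ms=6b +620.69ms=6/5b
4) 3724.138ms=36/5b +620.69ms=6/5b
5) 4344.828ms=42/5b +620.69ms=6/5b
6) 4965.517ms=48/5b +620.69ms=6/5b
7) 5586.207ms=54/5b +620.69ms=6/5b
8) 6206.897ms=12b +1551.724ms=3b
9) 7758.621ms=15b +1551.724ms=3b
Σ=18b of 18 (116bpm 6/8) — PASS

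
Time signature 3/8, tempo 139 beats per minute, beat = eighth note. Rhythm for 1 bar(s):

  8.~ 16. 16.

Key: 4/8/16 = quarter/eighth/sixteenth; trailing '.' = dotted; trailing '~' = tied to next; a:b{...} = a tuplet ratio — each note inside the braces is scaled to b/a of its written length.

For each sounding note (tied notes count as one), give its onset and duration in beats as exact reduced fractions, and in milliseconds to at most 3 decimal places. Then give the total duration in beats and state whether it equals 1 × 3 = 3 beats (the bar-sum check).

1) 0.0ms=0b +971.223ms=9/4b
2) 971.223ms=9/4b +323.741ms=3/4b
Σ=3b of 3 (139bpm 3/8) — PASS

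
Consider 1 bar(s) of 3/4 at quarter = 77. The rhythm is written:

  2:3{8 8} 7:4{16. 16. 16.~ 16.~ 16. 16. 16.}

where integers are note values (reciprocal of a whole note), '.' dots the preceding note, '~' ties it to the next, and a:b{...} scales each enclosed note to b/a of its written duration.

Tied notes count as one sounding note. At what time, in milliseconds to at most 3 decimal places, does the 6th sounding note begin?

note 6 onset = 18/7b = 2003.711ms

1. 0.0ms @ 0 + 584.416ms (3/4)
2. 584.416ms @ 3/4 + 584.416ms (3/4)
3. 1168.831ms @ 3/2 + 166.976ms (3/14)
4. 1335.807ms @ 12/7 + 166.976ms (3/14)
5. 1502.783ms @ 27/14 + 500.928ms (9/14)
6. 2003.711ms @ 18/7 + 166.976ms (3/14)
7. 2170.686ms @ 39/14 + 166.976ms (3/14)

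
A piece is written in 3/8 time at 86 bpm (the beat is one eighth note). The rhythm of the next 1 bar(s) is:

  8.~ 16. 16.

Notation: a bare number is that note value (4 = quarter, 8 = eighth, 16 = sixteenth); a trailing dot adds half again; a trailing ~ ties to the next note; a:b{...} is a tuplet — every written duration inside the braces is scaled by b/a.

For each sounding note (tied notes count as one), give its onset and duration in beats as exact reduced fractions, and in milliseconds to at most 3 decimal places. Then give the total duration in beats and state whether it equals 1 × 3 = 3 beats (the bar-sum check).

1) 0.0ms=0b +1569.767ms=9/4b
2) 1569.767ms=9/4b +523.256ms=3/4b
Σ=3b of 3 (86bpm 3/8) — PASS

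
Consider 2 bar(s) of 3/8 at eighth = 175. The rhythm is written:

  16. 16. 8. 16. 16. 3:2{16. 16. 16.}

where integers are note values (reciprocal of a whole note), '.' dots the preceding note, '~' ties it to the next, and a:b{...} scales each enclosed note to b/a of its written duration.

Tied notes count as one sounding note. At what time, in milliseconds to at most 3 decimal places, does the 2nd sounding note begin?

1. 0.0ms @ 0 + 257.143ms (3/4)
2. 257.143ms @ 3/4 + 257.143ms (3/4)
3. 514.286ms @ 3/2 + 514.286ms (3/2)
4. 1028.571ms @ 3 + 257.143ms (3/4)
5. 1285.714ms @ 15/4 + 257.143ms (3/4)
6. 1542.857ms @ 9/2 + 171.429ms (1/2)
7. 1714.286ms @ 5 + 171.429ms (1/2)
8. 1885.714ms @ 11/2 + 171.429ms (1/2)

note 2 onset = 3/4b = 257.143ms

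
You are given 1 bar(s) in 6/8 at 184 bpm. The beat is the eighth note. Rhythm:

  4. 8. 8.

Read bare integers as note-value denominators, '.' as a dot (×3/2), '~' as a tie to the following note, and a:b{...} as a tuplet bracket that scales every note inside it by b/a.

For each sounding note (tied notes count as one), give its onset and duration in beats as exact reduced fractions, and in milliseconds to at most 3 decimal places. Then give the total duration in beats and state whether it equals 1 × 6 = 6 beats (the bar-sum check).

1) 0.0ms=0b +978.261ms=3b
2) 978.261ms=3b +489.13ms=3/2b
3) 1467.391ms=9/2b +489.13ms=3/2b
Σ=6b of 6 (184bpm 6/8) — PASS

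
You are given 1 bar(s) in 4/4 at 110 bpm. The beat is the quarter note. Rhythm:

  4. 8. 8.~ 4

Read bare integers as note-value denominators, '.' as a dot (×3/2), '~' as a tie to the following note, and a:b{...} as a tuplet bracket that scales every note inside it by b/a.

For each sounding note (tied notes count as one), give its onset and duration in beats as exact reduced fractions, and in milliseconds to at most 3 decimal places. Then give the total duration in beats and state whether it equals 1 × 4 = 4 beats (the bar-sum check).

1) 0.0ms=0b +818.182ms=3/2b
2) 818.182ms=3/2b +409.091ms=3/4b
3) 1227.273ms=9/4b +954.545ms=7/4b
Σ=4b of 4 (110bpm 4/4) — PASS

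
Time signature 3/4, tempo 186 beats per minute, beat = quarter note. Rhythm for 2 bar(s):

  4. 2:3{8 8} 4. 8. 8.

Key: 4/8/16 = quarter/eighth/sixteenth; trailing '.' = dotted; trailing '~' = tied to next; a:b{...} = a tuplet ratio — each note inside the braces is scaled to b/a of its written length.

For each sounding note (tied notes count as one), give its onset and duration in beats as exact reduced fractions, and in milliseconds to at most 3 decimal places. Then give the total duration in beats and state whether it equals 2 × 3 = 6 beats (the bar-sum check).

1) 0.0ms=0b +483.871ms=3/2b
2) 483.871ms=3/2b +241.935ms=3/4b
3) 725.806ms=9/4b +241.935ms=3/4b
4) 967.742ms=3b +483.871ms=3/2b
5) 1451.613ms=9/2b +241.935ms=3/4b
6) 1693.548ms=21/4b +241.935ms=3/4b
Σ=6b of 6 (186bpm 3/4) — PASS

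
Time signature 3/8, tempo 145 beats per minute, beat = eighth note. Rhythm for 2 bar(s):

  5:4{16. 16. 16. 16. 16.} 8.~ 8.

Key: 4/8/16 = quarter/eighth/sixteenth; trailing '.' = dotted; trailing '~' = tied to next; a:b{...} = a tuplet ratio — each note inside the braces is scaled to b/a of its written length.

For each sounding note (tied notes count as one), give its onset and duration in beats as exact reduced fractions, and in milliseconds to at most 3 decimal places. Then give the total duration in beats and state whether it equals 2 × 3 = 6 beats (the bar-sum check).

1) 0.0ms=0b +248.276ms=3/5b
2) 248.276ms=3/5b +248.276ms=3/5b
3) 496.552ms=6/5b +248.276ms=3/5b
4) 744.828ms=9/5b +248.276ms=3/5b
5) 993.103ms=12/5b +248.276ms=3/5b
6) 1241.379ms=3b +1241.379ms=3b
Σ=6b of 6 (145bpm 3/8) — PASS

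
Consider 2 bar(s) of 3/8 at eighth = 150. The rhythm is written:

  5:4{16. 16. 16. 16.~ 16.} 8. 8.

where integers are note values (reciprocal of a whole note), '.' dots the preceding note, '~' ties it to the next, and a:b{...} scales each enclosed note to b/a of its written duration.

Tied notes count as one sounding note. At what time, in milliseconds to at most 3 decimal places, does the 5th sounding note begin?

1. 0.0ms @ 0 + 240.0ms (3/5)
2. 240.0ms @ 3/5 + 240.0ms (3/5)
3. 480.0ms @ 6/5 + 240.0ms (3/5)
4. 720.0ms @ 9/5 + 480.0ms (6/5)
5. 1200.0ms @ 3 + 600.0ms (3/2)
6. 1800.0ms @ 9/2 + 600.0ms (3/2)

note 5 onset = 3b = 1200.0ms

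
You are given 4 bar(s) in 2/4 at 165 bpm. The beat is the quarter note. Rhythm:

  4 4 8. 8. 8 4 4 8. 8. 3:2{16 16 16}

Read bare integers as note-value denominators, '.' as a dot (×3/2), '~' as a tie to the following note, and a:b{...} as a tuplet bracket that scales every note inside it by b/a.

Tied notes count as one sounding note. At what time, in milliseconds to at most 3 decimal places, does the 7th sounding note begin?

1. 0.0ms @ 0 + 363.636ms (1)
2. 363.636ms @ 1 + 363.636ms (1)
3. 727.273ms @ 2 + 272.727ms (3/4)
4. 1000.0ms @ 11/4 + 272.727ms (3/4)
5. 1272.727ms @ 7/2 + 181.818ms (1/2)
6. 1454.545ms @ 4 + 363.636ms (1)
7. 1818.182ms @ 5 + 363.636ms (1)
8. 2181.818ms @ 6 + 272.727ms (3/4)
9. 2454.545ms @ 27/4 + 272.727ms (3/4)
10. 2727.273ms @ 15/2 + 60.606ms (1/6)
11. 2787.879ms @ 23/3 + 60.606ms (1/6)
12. 2848.485ms @ 47/6 + 60.606ms (1/6)

note 7 onset = 5b = 1818.182ms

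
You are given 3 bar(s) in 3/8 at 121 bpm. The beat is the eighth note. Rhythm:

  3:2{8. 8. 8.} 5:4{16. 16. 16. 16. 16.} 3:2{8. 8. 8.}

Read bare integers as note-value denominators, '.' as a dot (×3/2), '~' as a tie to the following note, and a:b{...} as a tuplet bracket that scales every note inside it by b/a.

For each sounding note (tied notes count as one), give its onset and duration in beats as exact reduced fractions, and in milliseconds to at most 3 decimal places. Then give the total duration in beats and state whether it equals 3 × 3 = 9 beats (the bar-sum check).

1) 0.0ms=0b +495.868ms=1b
2) 495.868ms=1b +495.868ms=1b
3) 991.736ms=2b +495.868ms=1b
4) 1487.603ms=3b +297.521ms=3/5b
5) 1785.124ms=18/5b +297.521ms=3/5b
6) 2082.645ms=21/5b +297.521ms=3/5b
7) 2380.165ms=24/5b +297.521ms=3/5b
8) 2677.686ms=27/5b +297.521ms=3/5b
9) 2975.207ms=6b +495.868ms=1b
10) 3471.074ms=7b +495.868ms=1b
11) 3966.942ms=8b +495.868ms=1b
Σ=9b of 9 (121bpm 3/8) — PASS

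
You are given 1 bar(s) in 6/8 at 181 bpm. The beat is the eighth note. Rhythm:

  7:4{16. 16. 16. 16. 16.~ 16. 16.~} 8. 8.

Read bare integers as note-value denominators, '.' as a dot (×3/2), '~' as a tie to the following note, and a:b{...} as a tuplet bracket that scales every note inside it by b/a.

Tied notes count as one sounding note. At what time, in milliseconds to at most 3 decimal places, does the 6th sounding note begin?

note 6 onset = 18/7b = 852.407ms

1. 0.0ms @ 0 + 142.068ms (3/7)
2. 142.068ms @ 3/7 + 142.068ms (3/7)
3. 284.136ms @ 6/7 + 142.068ms (3/7)
4. 426.204ms @ 9/7 + 142.068ms (3/7)
5. 568.272ms @ 12/7 + 284.136ms (6/7)
6. 852.407ms @ 18/7 + 639.305ms (27/14)
7. 1491.713ms @ 9/2 + 497.238ms (3/2)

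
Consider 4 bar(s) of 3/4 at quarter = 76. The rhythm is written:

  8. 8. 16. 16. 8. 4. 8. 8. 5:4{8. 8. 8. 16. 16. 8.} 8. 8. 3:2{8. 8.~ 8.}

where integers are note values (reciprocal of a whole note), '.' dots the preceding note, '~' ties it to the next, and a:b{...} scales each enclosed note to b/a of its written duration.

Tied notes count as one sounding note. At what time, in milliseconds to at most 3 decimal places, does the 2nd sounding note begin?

1. 0.0ms @ 0 + 592.105ms (3/4)
2. 592.105ms @ 3/4 + 592.105ms (3/4)
3. 1184.211ms @ 3/2 + 296.053ms (3/8)
4. 1480.263ms @ 15/8 + 296.053ms (3/8)
5. 1776.316ms @ 9/4 + 592.105ms (3/4)
6. 2368.421ms @ 3 + 1184.211ms (3/2)
7. 3552.632ms @ 9/2 + 592.105ms (3/4)
8. 4144.737ms @ 21/4 + 592.105ms (3/4)
9. 4736.842ms @ 6 + 473.684ms (3/5)
10. 5210.526ms @ 33/5 + 473.684ms (3/5)
11. 5684.211ms @ 36/5 + 473.684ms (3/5)
12. 6157.895ms @ 39/5 + 236.842ms (3/10)
13. 6394.737ms @ 81/10 + 236.842ms (3/10)
14. 6631.579ms @ 42/5 + 473.684ms (3/5)
15. 7105.263ms @ 9 + 592.105ms (3/4)
16. 7697.368ms @ 39/4 + 592.105ms (3/4)
17. 8289.474ms @ 21/2 + 394.737ms (1/2)
18. 8684.211ms @ 11 + 789.474ms (1)

note 2 onset = 3/4b = 592.105ms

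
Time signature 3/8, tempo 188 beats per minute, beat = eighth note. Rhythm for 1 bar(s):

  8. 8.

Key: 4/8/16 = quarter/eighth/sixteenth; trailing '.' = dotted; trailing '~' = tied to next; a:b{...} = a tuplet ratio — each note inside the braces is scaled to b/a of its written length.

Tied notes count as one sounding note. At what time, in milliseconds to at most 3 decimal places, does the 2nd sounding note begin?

1. 0.0ms @ 0 + 478.723ms (3/2)
2. 478.723ms @ 3/2 + 478.723ms (3/2)

note 2 onset = 3/2b = 478.723ms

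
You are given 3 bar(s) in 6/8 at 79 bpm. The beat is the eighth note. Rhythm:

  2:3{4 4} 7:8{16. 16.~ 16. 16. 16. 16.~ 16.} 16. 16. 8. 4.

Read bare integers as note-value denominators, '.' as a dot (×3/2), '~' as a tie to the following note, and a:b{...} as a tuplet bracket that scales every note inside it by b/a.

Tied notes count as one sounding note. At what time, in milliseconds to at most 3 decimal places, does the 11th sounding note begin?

1. 0.0ms @ 0 + 2278.481ms (3)
2. 2278.481ms @ 3 + 2278.481ms (3)
3. 4556.962ms @ 6 + 650.995ms (6/7)
4. 5207.957ms @ 48/7 + 1301.989ms (12/7)
5. 6509.946ms @ 60/7 + 650.995ms (6/7)
6. 7160.94ms @ 66/7 + 650.995ms (6/7)
7. 7811.935ms @ 72/7 + 1301.989ms (12/7)
8. 9113.924ms @ 12 + 569.62ms (3/4)
9. 9683.544ms @ 51/4 + 569.62ms (3/4)
10. 10253.165ms @ 27/2 + 1139.241ms (3/2)
11. 11392.405ms @ 15 + 2278.481ms (3)

note 11 onset = 15b = 11392.405ms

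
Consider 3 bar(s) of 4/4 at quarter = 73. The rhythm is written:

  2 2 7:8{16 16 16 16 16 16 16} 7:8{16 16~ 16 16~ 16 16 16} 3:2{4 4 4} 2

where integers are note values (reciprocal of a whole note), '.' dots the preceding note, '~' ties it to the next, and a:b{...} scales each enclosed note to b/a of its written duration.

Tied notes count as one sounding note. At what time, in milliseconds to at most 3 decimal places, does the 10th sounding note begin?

1. 0.0ms @ 0 + 1643.836ms (2)
2. 1643.836ms @ 2 + 1643.836ms (2)
3. 3287.671ms @ 4 + 234.834ms (2/7)
4. 3522.505ms @ 30/7 + 234.834ms (2/7)
5. 3757.339ms @ 32/7 + 234.834ms (2/7)
6. 3992.172ms @ 34/7 + 234.834ms (2/7)
7. 4227.006ms @ 36/7 + 234.834ms (2/7)
8. 4461.84ms @ 38/7 + 234.834ms (2/7)
9. 4696.673ms @ 40/7 + 234.834ms (2/7)
10. 4931.507ms @ 6 + 234.834ms (2/7)
11. 5166.341ms @ 44/7 + 469.667ms (4/7)
12. 5636.008ms @ 48/7 + 469.667ms (4/7)
13. 6105.675ms @ 52/7 + 234.834ms (2/7)
14. 6340.509ms @ 54/7 + 234.834ms (2/7)
15. 6575.342ms @ 8 + 547.945ms (2/3)
16. 7123.288ms @ 26/3 + 547.945ms (2/3)
17. 7671.233ms @ 28/3 + 547.945ms (2/3)
18. 8219.178ms @ 10 + 1643.836ms (2)

note 10 onset = 6b = 4931.507ms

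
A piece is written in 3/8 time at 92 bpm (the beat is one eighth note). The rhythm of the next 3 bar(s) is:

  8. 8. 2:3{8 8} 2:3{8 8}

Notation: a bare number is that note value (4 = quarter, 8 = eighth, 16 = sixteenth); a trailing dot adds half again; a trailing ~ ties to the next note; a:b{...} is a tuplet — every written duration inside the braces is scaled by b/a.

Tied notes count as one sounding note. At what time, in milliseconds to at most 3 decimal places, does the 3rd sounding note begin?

1. 0.0ms @ 0 + 978.261ms (3/2)
2. 978.261ms @ 3/2 + 978.261ms (3/2)
3. 1956.522ms @ 3 + 978.261ms (3/2)
4. 2934.783ms @ 9/2 + 978.261ms (3/2)
5. 3913.043ms @ 6 + 978.261ms (3/2)
6. 4891.304ms @ 15/2 + 978.261ms (3/2)

note 3 onset = 3b = 1956.522ms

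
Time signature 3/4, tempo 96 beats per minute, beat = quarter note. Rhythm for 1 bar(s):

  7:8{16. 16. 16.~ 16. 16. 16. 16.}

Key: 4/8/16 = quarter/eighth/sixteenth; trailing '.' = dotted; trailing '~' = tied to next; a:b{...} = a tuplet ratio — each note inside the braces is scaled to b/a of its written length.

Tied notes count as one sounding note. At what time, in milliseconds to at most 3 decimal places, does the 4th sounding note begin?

1. 0.0ms @ 0 + 267.857ms (3/7)
2. 267.857ms @ 3/7 + 267.857ms (3/7)
3. 535.714ms @ 6/7 + 535.714ms (6/7)
4. 1071.429ms @ 12/7 + 267.857ms (3/7)
5. 1339.286ms @ 15/7 + 267.857ms (3/7)
6. 1607.143ms @ 18/7 + 267.857ms (3/7)

note 4 onset = 12/7b = 1071.429ms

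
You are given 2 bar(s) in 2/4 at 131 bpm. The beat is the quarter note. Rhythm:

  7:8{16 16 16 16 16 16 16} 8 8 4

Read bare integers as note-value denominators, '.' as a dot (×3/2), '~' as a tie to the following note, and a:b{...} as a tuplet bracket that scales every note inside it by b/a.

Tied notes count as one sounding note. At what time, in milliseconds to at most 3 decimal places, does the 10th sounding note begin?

1. 0.0ms @ 0 + 130.862ms (2/7)
2. 130.862ms @ 2/7 + 130.862ms (2/7)
3. 261.723ms @ 4/7 + 130.862ms (2/7)
4. 392.585ms @ 6/7 + 130.862ms (2/7)
5. 523.446ms @ 8/7 + 130.862ms (2/7)
6. 654.308ms @ 10/7 + 130.862ms (2/7)
7. 785.169ms @ 12/7 + 130.862ms (2/7)
8. 916.031ms @ 2 + 229.008ms (1/2)
9. 1145.038ms @ 5/2 + 229.008ms (1/2)
10. 1374.046ms @ 3 + 458.015ms (1)

note 10 onset = 3b = 1374.046ms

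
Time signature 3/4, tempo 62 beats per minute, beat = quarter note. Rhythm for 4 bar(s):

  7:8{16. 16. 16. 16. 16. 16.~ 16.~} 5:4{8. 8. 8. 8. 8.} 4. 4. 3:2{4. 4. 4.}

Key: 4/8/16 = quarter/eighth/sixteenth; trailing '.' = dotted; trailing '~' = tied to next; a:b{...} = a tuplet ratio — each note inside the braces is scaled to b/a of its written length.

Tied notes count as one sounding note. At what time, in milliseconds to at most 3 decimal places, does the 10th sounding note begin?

note 10 onset = 27/5b = 5225.806ms

1. 0.0ms @ 0 + 414.747ms (3/7)
2. 414.747ms @ 3/7 + 414.747ms (3/7)
3. 829.493ms @ 6/7 + 414.747ms (3/7)
4. 1244.24ms @ 9/7 + 414.747ms (3/7)
5. 1658.986ms @ 12/7 + 414.747ms (3/7)
6. 2073.733ms @ 15/7 + 1410.138ms (51/35)
7. 3483.871ms @ 18/5 + 580.645ms (3/5)
8. 4064.516ms @ 21/5 + 580.645ms (3/5)
9. 4645.161ms @ 24/5 + 580.645ms (3/5)
10. 5225.806ms @ 27/5 + 580.645ms (3/5)
11. 5806.452ms @ 6 + 1451.613ms (3/2)
12. 7258.065ms @ 15/2 + 1451.613ms (3/2)
13. 8709.677ms @ 9 + 967.742ms (1)
14. 9677.419ms @ 10 + 967.742ms (1)
15. 10645.161ms @ 11 + 967.742ms (1)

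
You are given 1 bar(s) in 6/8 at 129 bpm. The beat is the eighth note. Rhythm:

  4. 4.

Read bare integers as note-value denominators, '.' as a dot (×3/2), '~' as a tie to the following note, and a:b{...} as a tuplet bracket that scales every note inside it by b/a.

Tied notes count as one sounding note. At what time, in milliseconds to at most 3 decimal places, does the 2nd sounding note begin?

note 2 onset = 3b = 1395.349ms

1. 0.0ms @ 0 + 1395.349ms (3)
2. 1395.349ms @ 3 + 1395.349ms (3)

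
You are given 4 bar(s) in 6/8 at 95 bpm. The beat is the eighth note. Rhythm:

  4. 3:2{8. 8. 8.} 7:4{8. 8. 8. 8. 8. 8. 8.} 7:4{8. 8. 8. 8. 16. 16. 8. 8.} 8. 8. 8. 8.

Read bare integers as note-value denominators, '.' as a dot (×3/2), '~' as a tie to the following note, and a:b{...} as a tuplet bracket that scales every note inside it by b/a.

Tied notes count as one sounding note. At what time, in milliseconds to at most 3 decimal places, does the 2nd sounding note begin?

note 2 onset = 3b = 1894.737ms

1. 0.0ms @ 0 + 1894.737ms (3)
2. 1894.737ms @ 3 + 631.579ms (1)
3. 2526.316ms @ 4 + 631.579ms (1)
4. 3157.895ms @ 5 + 631.579ms (1)
5. 3789.474ms @ 6 + 541.353ms (6/7)
6. 4330.827ms @ 48/7 + 541.353ms (6/7)
7. 4872.18ms @ 54/7 + 541.353ms (6/7)
8. 5413.534ms @ 60/7 + 541.353ms (6/7)
9. 5954.887ms @ 66/7 + 541.353ms (6/7)
10. 6496.241ms @ 72/7 + 541.353ms (6/7)
11. 7037.594ms @ 78/7 + 541.353ms (6/7)
12. 7578.947ms @ 12 + 541.353ms (6/7)
13. 8120.301ms @ 90/7 + 541.353ms (6/7)
14. 8661.654ms @ 96/7 + 541.353ms (6/7)
15. 9203.008ms @ 102/7 + 541.353ms (6/7)
16. 9744.361ms @ 108/7 + 270.677ms (3/7)
17. 10015.038ms @ 111/7 + 270.677ms (3/7)
18. 10285.714ms @ 114/7 + 541.353ms (6/7)
19. 10827.068ms @ 120/7 + 541.353ms (6/7)
20. 11368.421ms @ 18 + 947.368ms (3/2)
21. 12315.789ms @ 39/2 + 947.368ms (3/2)
22. 13263.158ms @ 21 + 947.368ms (3/2)
23. 14210.526ms @ 45/2 + 947.368ms (3/2)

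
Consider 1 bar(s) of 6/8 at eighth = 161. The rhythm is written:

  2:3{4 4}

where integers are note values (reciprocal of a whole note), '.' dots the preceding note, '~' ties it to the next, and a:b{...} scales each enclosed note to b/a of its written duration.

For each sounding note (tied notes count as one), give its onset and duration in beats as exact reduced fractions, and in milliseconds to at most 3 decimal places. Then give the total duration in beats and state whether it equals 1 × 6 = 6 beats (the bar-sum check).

1) 0.0ms=0b +1118.012ms=3b
2) 1118.012ms=3b +1118.012ms=3b
Σ=6b of 6 (161bpm 6/8) — PASS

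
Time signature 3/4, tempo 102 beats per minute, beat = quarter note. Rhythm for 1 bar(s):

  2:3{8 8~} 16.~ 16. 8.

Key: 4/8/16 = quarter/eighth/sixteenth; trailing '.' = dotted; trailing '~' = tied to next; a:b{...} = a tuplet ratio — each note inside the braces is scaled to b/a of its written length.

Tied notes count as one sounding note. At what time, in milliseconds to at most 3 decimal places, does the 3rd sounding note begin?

note 3 onset = 9/4b = 1323.529ms

1. 0.0ms @ 0 + 441.176ms (3/4)
2. 441.176ms @ 3/4 + 882.353ms (3/2)
3. 1323.529ms @ 9/4 + 441.176ms (3/4)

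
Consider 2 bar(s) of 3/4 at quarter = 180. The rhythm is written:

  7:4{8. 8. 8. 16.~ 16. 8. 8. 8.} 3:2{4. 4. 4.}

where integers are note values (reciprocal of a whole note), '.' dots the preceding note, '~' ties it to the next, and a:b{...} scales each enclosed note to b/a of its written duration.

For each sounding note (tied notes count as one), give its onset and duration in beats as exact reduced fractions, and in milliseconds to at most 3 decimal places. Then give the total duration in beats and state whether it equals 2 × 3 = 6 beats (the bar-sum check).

1) 0.0ms=0b +142.857ms=3/7b
2) 142.857ms=3/7b +142.857ms=3/7b
3) 285.714ms=6/7b +142.857ms=3/7b
4) 428.571ms=9/7b +142.857ms=3/7b
5) 571.429ms=12/7b +142.857ms=3/7b
6) 714.286ms=15/7b +142.857ms=3/7b
7) 857.143ms=18/7b +142.857ms=3/7b
8) 1000.0ms=3b +333.333ms=1b
9) 1333.333ms=4b +333.333ms=1b
10) 1666.667ms=5b +333.333ms=1b
Σ=6b of 6 (180bpm 3/4) — PASS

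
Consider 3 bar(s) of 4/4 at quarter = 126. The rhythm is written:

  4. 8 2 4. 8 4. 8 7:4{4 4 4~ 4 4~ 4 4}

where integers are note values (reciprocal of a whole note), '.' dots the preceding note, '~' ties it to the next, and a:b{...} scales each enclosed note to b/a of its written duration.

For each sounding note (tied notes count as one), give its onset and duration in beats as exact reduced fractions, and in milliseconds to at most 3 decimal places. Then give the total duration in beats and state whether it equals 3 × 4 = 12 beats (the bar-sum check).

1) 0.0ms=0b +714.286ms=3/2b
2) 714.286ms=3/2b +238.095ms=1/2b
3) 952.381ms=2b +952.381ms=2b
4) 1904.762ms=4b +714.286ms=3/2b
5) 2619.048ms=11/2b +238.095ms=1/2b
6) 2857.143ms=6b +714.286ms=3/2b
7) 3571.429ms=15/2b +238.095ms=1/2b
8) 3809.524ms=8b +272.109ms=4/7b
9) 4081.633ms=60/7b +272.109ms=4/7b
10) 4353.741ms=64/7b +544.218ms=8/7b
11) 4897.959ms=72/7b +544.218ms=8/7b
12) 5442.177ms=80/7b +272.109ms=4/7b
Σ=12b of 12 (126bpm 4/4) — PASS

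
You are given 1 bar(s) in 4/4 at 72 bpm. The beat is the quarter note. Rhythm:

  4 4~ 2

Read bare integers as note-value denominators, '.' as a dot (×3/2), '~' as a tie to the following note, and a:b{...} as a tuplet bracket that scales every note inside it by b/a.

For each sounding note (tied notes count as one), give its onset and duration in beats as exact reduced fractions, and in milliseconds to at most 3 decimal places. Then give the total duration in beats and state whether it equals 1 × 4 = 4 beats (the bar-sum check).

1) 0.0ms=0b +833.333ms=1b
2) 833.333ms=1b +2500.0ms=3b
Σ=4b of 4 (72bpm 4/4) — PASS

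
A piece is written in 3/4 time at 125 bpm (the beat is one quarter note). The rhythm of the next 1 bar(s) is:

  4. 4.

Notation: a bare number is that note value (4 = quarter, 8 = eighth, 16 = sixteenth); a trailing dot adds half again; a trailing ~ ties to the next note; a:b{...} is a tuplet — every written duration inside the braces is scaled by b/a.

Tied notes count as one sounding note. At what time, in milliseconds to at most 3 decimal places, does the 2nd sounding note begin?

1. 0.0ms @ 0 + 720.0ms (3/2)
2. 720.0ms @ 3/2 + 720.0ms (3/2)

note 2 onset = 3/2b = 720.0ms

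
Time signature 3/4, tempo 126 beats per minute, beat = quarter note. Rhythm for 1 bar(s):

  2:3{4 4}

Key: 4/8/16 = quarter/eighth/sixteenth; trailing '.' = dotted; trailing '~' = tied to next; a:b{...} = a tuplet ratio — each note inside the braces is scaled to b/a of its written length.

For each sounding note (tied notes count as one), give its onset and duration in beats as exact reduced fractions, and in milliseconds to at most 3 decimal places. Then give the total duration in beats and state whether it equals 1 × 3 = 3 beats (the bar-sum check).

1) 0.0ms=0b +714.286ms=3/2b
2) 714.286ms=3/2b +714.286ms=3/2b
Σ=3b of 3 (126bpm 3/4) — PASS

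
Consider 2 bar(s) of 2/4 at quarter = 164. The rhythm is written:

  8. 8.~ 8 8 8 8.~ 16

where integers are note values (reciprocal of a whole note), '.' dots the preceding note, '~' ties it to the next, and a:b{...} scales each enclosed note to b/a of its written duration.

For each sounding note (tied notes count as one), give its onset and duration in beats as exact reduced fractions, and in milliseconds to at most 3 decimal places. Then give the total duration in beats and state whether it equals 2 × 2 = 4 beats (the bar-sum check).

1) 0.0ms=0b +274.39ms=3/4b
2) 274.39ms=3/4b +457.317ms=5/4b
3) 731.707ms=2b +182.927ms=1/2b
4) 914.634ms=5/2b +182.927ms=1/2b
5) 1097.561ms=3b +365.854ms=1b
Σ=4b of 4 (164bpm 2/4) — PASS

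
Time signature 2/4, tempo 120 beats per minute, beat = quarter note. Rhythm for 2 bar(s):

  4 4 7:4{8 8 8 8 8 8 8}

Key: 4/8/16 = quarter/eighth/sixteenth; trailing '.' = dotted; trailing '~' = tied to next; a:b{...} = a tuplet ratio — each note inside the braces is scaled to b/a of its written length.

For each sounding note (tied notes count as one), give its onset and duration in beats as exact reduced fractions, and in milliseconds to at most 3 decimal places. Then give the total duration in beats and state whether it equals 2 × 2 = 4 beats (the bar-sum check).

1) 0.0ms=0b +500.0ms=1b
2) 500.0ms=1b +500.0ms=1b
3) 1000.0ms=2b +142.857ms=2/7b
4) 1142.857ms=16/7b +142.857ms=2/7b
5) 1285.714ms=18/7b +142.857ms=2/7b
6) 1428.571ms=20/7b +142.857ms=2/7b
7) 1571.429ms=22/7b +142.857ms=2/7b
8) 1714.286ms=24/7b +142.857ms=2/7b
9) 1857.143ms=26/7b +142.857ms=2/7b
Σ=4b of 4 (120bpm 2/4) — PASS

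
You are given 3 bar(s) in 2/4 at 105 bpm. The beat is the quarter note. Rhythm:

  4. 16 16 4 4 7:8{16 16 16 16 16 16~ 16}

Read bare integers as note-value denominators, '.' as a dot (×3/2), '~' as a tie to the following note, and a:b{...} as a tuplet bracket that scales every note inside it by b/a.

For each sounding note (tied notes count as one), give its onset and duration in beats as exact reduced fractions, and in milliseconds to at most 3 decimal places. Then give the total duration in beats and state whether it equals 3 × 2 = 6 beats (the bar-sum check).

1) 0.0ms=0b +857.143ms=3/2b
2) 857.143ms=3/2b +142.857ms=1/4b
3) 1000.0ms=7/4b +142.857ms=1/4b
4) 1142.857ms=2b +571.429ms=1b
5) 1714.286ms=3b +571.429ms=1b
6) 2285.714ms=4b +163.265ms=2/7b
7) 2448.98ms=30/7b +163.265ms=2/7b
8) 2612.245ms=32/7b +163.265ms=2/7b
9) 2775.51ms=34/7b +163.265ms=2/7b
10) 2938.776ms=36/7b +163.265ms=2/7b
11) 3102.041ms=38/7b +326.531ms=4/7b
Σ=6b of 6 (105bpm 2/4) — PASS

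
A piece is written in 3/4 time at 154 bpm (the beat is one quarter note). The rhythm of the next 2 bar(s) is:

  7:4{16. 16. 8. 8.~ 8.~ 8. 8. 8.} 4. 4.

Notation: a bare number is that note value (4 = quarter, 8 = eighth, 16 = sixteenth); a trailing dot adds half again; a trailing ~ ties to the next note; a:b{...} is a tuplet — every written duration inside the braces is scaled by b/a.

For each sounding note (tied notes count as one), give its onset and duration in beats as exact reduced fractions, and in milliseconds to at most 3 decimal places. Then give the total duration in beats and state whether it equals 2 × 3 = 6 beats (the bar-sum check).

1) 0.0ms=0b +83.488ms=3/14b
2) 83.488ms=3/14b +83.488ms=3/14b
3) 166.976ms=3/7b +166.976ms=3/7b
4) 333.952ms=6/7b +500.928ms=9/7b
5) 834.879ms=15/7b +166.976ms=3/7b
6) 1001.855ms=18/7b +166.976ms=3/7b
7) 1168.831ms=3b +584.416ms=3/2b
8) 1753.247ms=9/2b +584.416ms=3/2b
Σ=6b of 6 (154bpm 3/4) — PASS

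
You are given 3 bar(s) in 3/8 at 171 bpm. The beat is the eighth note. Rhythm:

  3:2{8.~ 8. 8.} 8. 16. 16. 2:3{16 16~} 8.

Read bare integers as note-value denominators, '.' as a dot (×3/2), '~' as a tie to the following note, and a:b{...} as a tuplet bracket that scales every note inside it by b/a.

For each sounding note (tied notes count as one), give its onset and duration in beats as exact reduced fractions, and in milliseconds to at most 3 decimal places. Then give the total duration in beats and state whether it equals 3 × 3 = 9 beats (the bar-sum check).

1) 0.0ms=0b +701.754ms=2b
2) 701.754ms=2b +350.877ms=1b
3) 1052.632ms=3b +526.316ms=3/2b
4) 1578.947ms=9/2b +263.158ms=3/4b
5) 1842.105ms=21/4b +263.158ms=3/4b
6) 2105.263ms=6b +263.158ms=3/4b
7) 2368.421ms=27/4b +789.474ms=9/4b
Σ=9b of 9 (171bpm 3/8) — PASS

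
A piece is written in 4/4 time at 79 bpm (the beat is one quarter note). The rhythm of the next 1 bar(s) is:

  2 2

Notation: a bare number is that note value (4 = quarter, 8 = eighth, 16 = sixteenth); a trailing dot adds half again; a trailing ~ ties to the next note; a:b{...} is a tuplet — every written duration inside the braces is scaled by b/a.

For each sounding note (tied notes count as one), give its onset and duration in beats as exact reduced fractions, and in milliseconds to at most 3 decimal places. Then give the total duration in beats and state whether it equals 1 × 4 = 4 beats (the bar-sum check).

1) 0.0ms=0b +1518.987ms=2b
2) 1518.987ms=2b +1518.987ms=2b
Σ=4b of 4 (79bpm 4/4) — PASS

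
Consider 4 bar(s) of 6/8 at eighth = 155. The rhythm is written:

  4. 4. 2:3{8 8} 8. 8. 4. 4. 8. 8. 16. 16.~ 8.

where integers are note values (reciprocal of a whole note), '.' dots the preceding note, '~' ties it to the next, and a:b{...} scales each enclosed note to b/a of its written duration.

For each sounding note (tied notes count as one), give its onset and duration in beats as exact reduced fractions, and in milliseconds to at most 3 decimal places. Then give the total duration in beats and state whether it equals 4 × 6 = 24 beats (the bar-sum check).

1) 0.0ms=0b +1161.29ms=3b
2) 1161.29ms=3b +1161.29ms=3b
3) 2322.581ms=6b +580.645ms=3/2b
4) 2903.226ms=15/2b +580.645ms=3/2b
5) 3483.871ms=9b +580.645ms=3/2b
6) 4064.516ms=21/2b +580.645ms=3/2b
7) 4645.161ms=12b +1161.29ms=3b
8) 5806.452ms=15b +1161.29ms=3b
9) 6967.742ms=18b +580.645ms=3/2b
10) 7548.387ms=39/2b +580.645ms=3/2b
11) 8129.032ms=21b +290.323ms=3/4b
12) 8419.355ms=87/4b +870.968ms=9/4b
Σ=24b of 24 (155bpm 6/8) — PASS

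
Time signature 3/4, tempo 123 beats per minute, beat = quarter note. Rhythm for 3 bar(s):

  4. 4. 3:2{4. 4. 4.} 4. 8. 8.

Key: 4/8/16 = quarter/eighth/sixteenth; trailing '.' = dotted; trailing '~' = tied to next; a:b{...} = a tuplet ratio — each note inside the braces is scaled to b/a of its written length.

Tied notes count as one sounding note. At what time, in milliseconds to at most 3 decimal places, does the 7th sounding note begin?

1. 0.0ms @ 0 + 731.707ms (3/2)
2. 731.707ms @ 3/2 + 731.707ms (3/2)
3. 1463.415ms @ 3 + 487.805ms (1)
4. 1951.22ms @ 4 + 487.805ms (1)
5. 2439.024ms @ 5 + 487.805ms (1)
6. 2926.829ms @ 6 + 731.707ms (3/2)
7. 3658.537ms @ 15/2 + 365.854ms (3/4)
8. 4024.39ms @ 33/4 + 365.854ms (3/4)

note 7 onset = 15/2b = 3658.537ms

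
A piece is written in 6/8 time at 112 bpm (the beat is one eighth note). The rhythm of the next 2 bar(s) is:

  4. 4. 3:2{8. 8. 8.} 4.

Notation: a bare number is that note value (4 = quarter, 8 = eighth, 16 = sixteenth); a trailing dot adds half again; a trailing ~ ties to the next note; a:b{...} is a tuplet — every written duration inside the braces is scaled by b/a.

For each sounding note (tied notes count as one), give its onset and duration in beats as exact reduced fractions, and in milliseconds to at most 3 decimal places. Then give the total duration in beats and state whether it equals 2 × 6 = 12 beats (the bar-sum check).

1) 0.0ms=0b +1607.143ms=3b
2) 1607.143ms=3b +1607.143ms=3b
3) 3214.286ms=6b +535.714ms=1b
4) 3750.0ms=7b +535.714ms=1b
5) 4285.714ms=8b +535.714ms=1b
6) 4821.429ms=9b +1607.143ms=3b
Σ=12b of 12 (112bpm 6/8) — PASS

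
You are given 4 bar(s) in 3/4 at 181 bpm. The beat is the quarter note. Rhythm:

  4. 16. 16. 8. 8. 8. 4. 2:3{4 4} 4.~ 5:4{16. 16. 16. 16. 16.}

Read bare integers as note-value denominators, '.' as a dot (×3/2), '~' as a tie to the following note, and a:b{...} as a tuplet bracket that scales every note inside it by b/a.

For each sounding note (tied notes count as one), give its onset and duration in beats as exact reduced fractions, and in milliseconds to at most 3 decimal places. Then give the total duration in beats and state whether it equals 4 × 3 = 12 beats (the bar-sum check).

1) 0.0ms=0b +497.238ms=3/2b
2) 497.238ms=3/2b +124.309ms=3/8b
3) 621.547ms=15/8b +124.309ms=3/8b
4) 745.856ms=9/4b +248.619ms=3/4b
5) 994.475ms=3b +248.619ms=3/4b
6) 1243.094ms=15/4b +248.619ms=3/4b
7) 1491.713ms=9/2b +497.238ms=3/2b
8) 1988.95ms=6b +497.238ms=3/2b
9) 2486.188ms=15/2b +497.238ms=3/2b
10) 2983.425ms=9b +596.685ms=9/5b
11) 3580.11ms=54/5b +99.448ms=3/10b
12) 3679.558ms=111/10b +99.448ms=3/10b
13) 3779.006ms=57/5b +99.448ms=3/10b
14) 3878.453ms=117/10b +99.448ms=3/10b
Σ=12b of 12 (181bpm 3/4) — PASS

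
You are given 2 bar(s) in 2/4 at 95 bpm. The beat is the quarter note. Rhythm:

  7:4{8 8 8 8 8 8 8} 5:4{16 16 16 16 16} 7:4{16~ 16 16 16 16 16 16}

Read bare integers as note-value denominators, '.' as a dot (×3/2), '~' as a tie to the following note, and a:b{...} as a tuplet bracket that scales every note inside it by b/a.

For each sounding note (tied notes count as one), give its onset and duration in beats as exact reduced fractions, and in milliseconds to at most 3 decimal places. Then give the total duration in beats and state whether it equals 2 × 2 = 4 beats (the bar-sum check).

1) 0.0ms=0b +180.451ms=2/7b
2) 180.451ms=2/7b +180.451ms=2/7b
3) 360.902ms=4/7b +180.451ms=2/7b
4) 541.353ms=6/7b +180.451ms=2/7b
5) 721.805ms=8/7b +180.451ms=2/7b
6) 902.256ms=10/7b +180.451ms=2/7b
7) 1082.707ms=12/7b +180.451ms=2/7b
8) 1263.158ms=2b +126.316ms=1/5b
9) 1389.474ms=11/5b +126.316ms=1/5b
10) 1515.789ms=12/5b +126.316ms=1/5b
11) 1642.105ms=13/5b +126.316ms=1/5b
12) 1768.421ms=14/5b +126.316ms=1/5b
13) 1894.737ms=3b +180.451ms=2/7b
14) 2075.188ms=23/7b +90.226ms=1/7b
15) 2165.414ms=24/7b +90.226ms=1/7b
16) 2255.639ms=25/7b +90.226ms=1/7b
17) 2345.865ms=26/7b +90.226ms=1/7b
18) 2436.09ms=27/7b +90.226ms=1/7b
Σ=4b of 4 (95bpm 2/4) — PASS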